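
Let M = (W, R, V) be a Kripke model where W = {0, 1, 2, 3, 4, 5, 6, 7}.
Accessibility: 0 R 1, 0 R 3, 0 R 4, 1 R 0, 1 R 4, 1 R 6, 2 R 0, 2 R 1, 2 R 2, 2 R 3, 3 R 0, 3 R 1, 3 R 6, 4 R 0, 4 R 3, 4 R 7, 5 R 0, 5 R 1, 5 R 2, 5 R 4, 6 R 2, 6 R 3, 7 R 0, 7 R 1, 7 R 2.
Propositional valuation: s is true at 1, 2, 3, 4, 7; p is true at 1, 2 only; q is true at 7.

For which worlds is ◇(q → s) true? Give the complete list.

0, 1, 2, 3, 4, 5, 6, 7

Let φ = ◇(q → s). Evaluate φ at each world:
  0 (successors {1, 3, 4}): φ is true.
  1 (successors {0, 4, 6}): φ is true.
  2 (successors {0, 1, 2, 3}): φ is true.
  3 (successors {0, 1, 6}): φ is true.
  4 (successors {0, 3, 7}): φ is true.
  5 (successors {0, 1, 2, 4}): φ is true.
  6 (successors {2, 3}): φ is true.
  7 (successors {0, 1, 2}): φ is true.
For instance, at 3:
  At 3: ◇(q → s) requires q → s at some successor in {0, 1, 6}.
    q → s holds at 0, so ◇(q → s) is true at 3.
Satisfying worlds: {0, 1, 2, 3, 4, 5, 6, 7}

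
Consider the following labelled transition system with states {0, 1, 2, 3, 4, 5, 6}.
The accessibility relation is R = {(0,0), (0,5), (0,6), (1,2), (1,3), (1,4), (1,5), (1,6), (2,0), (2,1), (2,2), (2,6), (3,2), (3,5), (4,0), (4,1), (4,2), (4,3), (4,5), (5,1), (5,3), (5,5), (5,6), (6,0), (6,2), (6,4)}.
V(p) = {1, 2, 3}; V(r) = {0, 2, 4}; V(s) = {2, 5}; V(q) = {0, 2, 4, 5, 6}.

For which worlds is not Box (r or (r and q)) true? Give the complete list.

0, 1, 2, 3, 4, 5

Recall that Box ψ holds at a world iff ψ holds at every accessible world, and Dia ψ holds iff ψ holds at some accessible world.
Let φ = not Box (r or (r and q)). Evaluate φ at each world:
  0 (successors {0, 5, 6}): φ is true.
  1 (successors {2, 3, 4, 5, 6}): φ is true.
  2 (successors {0, 1, 2, 6}): φ is true.
  3 (successors {2, 5}): φ is true.
  4 (successors {0, 1, 2, 3, 5}): φ is true.
  5 (successors {1, 3, 5, 6}): φ is true.
  6 (successors {0, 2, 4}): φ is false.
For instance, at 3:
  At 3: Box (r or (r and q)) is false, so not Box (r or (r and q)) is true.
    At 3: Box (r or (r and q)) requires r or (r and q) at every successor {2, 5}.
      r or (r and q) fails at 5, so Box (r or (r and q)) is false at 3.
Satisfying worlds: {0, 1, 2, 3, 4, 5}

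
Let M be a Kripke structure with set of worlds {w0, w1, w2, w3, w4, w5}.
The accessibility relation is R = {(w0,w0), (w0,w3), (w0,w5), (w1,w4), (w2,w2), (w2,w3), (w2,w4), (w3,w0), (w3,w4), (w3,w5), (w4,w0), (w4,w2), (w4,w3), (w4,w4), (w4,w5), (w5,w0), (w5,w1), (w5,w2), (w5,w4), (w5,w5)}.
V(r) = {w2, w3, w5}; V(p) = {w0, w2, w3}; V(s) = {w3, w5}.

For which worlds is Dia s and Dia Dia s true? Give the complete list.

w0, w2, w3, w4, w5

Recall that Dia ψ holds at a world iff ψ holds at some accessible world.
Let φ = Dia s and Dia Dia s. Evaluate φ at each world:
  w0 (successors {w0, w3, w5}): φ is true.
  w1 (successors {w4}): φ is false.
  w2 (successors {w2, w3, w4}): φ is true.
  w3 (successors {w0, w4, w5}): φ is true.
  w4 (successors {w0, w2, w3, w4, w5}): φ is true.
  w5 (successors {w0, w1, w2, w4, w5}): φ is true.
For instance, at w3:
  At w3: Dia s is true, Dia Dia s is true, so Dia s and Dia Dia s is true.
    At w3: Dia s requires s at some successor in {w0, w4, w5}.
      s holds at w5, so Dia s is true at w3.
    At w3: Dia Dia s requires Dia s at some successor in {w0, w4, w5}.
      Dia s holds at w0, so Dia Dia s is true at w3.
Satisfying worlds: {w0, w2, w3, w4, w5}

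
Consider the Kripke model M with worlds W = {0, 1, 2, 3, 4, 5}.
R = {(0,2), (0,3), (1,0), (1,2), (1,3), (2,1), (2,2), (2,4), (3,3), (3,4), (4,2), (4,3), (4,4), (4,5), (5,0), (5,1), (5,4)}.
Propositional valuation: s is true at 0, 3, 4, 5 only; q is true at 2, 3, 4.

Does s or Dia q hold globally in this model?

Yes

Recall that Dia ψ holds at a world iff ψ holds at some accessible world.
Let φ = s or Dia q. Evaluate φ at each world:
  0 (successors {2, 3}): φ is true.
  1 (successors {0, 2, 3}): φ is true.
  2 (successors {1, 2, 4}): φ is true.
  3 (successors {3, 4}): φ is true.
  4 (successors {2, 3, 4, 5}): φ is true.
  5 (successors {0, 1, 4}): φ is true.
For instance, at 2:
  At 2: s is false, Dia q is true, so s or Dia q is true.
    At 2: Dia q requires q at some successor in {1, 2, 4}.
      q holds at 2, so Dia q is true at 2.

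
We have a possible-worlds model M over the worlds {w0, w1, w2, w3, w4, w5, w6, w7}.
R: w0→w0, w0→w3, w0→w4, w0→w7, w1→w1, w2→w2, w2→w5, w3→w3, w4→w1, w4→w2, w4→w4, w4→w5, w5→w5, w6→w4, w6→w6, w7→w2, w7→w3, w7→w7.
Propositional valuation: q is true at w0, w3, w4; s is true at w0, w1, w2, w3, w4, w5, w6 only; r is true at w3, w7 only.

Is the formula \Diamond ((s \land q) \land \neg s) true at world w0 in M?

No

Recall that \Diamond ψ holds at a world iff ψ holds at some accessible world.
At w0: \Diamond ((s \land q) \land \neg s) requires (s \land q) \land \neg s at some successor in {w0, w3, w4, w7}.
  At w0: (s \land q) \land \neg s is false.
  At w3: (s \land q) \land \neg s is false.
  At w4: (s \land q) \land \neg s is false.
  At w7: (s \land q) \land \neg s is false.
So \Diamond ((s \land q) \land \neg s) is false at w0.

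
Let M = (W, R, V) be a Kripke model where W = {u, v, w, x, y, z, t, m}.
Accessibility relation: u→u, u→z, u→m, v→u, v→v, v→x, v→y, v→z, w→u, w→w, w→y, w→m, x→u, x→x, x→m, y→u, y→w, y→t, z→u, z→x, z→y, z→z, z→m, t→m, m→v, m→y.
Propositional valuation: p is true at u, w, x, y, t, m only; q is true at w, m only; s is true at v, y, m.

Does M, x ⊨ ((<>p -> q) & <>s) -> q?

At x: (<>p -> q) & <>s is false, q is false, so ((<>p -> q) & <>s) -> q is true.
  At x: <>p -> q is false, <>s is true, so (<>p -> q) & <>s is false.
    At x: <>p is true, q is false, so <>p -> q is false.
      At x: <>p requires p at some successor in {u, x, m}.
        p holds at u, so <>p is true at x.
    At x: <>s requires s at some successor in {u, x, m}.
      s holds at m, so <>s is true at x.

Yes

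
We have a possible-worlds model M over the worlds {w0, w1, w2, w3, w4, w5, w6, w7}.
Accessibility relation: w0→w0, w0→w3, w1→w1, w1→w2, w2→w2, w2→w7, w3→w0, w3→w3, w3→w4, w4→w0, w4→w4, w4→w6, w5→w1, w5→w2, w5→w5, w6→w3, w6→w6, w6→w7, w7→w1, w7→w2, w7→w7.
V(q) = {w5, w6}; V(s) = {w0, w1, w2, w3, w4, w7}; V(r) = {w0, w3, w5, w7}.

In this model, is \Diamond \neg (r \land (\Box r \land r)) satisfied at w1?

At w1: \Diamond \neg (r \land (\Box r \land r)) requires \neg (r \land (\Box r \land r)) at some successor in {w1, w2}.
  \neg (r \land (\Box r \land r)) holds at w1, so \Diamond \neg (r \land (\Box r \land r)) is true at w1.
    At w1: r \land (\Box r \land r) is false, so \neg (r \land (\Box r \land r)) is true.
      At w1: r is false, \Box r \land r is false, so r \land (\Box r \land r) is false.

Yes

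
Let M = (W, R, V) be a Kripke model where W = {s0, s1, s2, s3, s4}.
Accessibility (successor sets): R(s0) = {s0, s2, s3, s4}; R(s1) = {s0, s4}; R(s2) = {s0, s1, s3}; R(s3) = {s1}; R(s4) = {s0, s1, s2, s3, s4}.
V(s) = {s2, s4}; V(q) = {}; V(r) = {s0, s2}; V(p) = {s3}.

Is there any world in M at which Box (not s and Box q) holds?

No

Let φ = Box (not s and Box q). Evaluate φ at each world:
  s0 (successors {s0, s2, s3, s4}): φ is false.
  s1 (successors {s0, s4}): φ is false.
  s2 (successors {s0, s1, s3}): φ is false.
  s3 (successors {s1}): φ is false.
  s4 (successors {s0, s1, s2, s3, s4}): φ is false.
For instance, at s2:
  At s2: Box (not s and Box q) requires not s and Box q at every successor {s0, s1, s3}.
    not s and Box q fails at s0, so Box (not s and Box q) is false at s2.
      At s0: not s is true, Box q is false, so not s and Box q is false.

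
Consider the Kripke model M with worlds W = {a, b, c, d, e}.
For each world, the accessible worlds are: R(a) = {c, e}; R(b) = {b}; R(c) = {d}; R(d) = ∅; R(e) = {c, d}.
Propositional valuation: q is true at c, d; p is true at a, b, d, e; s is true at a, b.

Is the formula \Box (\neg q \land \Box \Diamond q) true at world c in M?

Recall that \Box ψ holds at a world iff ψ holds at every accessible world, and \Diamond ψ holds iff ψ holds at some accessible world.
At c: \Box (\neg q \land \Box \Diamond q) requires \neg q \land \Box \Diamond q at every successor {d}.
  \neg q \land \Box \Diamond q fails at d, so \Box (\neg q \land \Box \Diamond q) is false at c.
    At d: \neg q is false, \Box \Diamond q is true, so \neg q \land \Box \Diamond q is false.
      At d: no accessible worlds, so \Box \Diamond q holds vacuously.

No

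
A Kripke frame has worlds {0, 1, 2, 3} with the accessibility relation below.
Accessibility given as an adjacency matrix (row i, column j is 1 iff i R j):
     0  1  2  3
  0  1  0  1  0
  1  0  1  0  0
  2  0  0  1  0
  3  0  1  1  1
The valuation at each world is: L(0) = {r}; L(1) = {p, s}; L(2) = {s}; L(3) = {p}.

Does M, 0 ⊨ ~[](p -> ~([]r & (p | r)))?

Recall that []ψ holds at a world iff ψ holds at every accessible world, and <>ψ holds iff ψ holds at some accessible world.
At 0: [](p -> ~([]r & (p | r))) is true, so ~[](p -> ~([]r & (p | r))) is false.
  At 0: [](p -> ~([]r & (p | r))) requires p -> ~([]r & (p | r)) at every successor {0, 2}.
      At 0: p is false, ~([]r & (p | r)) is true, so p -> ~([]r & (p | r)) is true.
      At 2: p is false, ~([]r & (p | r)) is true, so p -> ~([]r & (p | r)) is true.
  So [](p -> ~([]r & (p | r))) is true at 0.

No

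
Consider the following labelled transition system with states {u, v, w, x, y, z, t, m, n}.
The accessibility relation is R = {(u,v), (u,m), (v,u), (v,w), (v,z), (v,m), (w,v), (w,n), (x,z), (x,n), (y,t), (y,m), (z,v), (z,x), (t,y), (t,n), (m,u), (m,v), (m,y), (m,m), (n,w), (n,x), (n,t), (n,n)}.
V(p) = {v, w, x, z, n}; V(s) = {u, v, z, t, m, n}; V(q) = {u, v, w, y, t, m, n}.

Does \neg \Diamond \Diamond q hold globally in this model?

No

Let φ = \neg \Diamond \Diamond q. Evaluate φ at each world:
  u (successors {v, m}): φ is false.
  v (successors {u, w, z, m}): φ is false.
  w (successors {v, n}): φ is false.
  x (successors {z, n}): φ is false.
  y (successors {t, m}): φ is false.
  z (successors {v, x}): φ is false.
  t (successors {y, n}): φ is false.
  m (successors {u, v, y, m}): φ is false.
  n (successors {w, x, t, n}): φ is false.
Detail at u (counterexample):
  At u: \Diamond \Diamond q is true, so \neg \Diamond \Diamond q is false.
    At u: \Diamond \Diamond q requires \Diamond q at some successor in {v, m}.
      \Diamond q holds at v, so \Diamond \Diamond q is true at u.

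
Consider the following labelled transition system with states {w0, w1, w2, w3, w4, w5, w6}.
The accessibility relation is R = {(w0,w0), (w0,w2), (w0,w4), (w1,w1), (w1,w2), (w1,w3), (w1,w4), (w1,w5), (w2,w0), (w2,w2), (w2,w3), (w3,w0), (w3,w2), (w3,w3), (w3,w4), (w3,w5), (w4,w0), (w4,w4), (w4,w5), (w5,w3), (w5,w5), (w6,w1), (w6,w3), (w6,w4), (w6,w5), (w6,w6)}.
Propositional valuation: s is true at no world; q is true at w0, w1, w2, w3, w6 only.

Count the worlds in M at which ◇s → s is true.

Let φ = ◇s → s. Evaluate φ at each world:
  w0 (successors {w0, w2, w4}): φ is true.
  w1 (successors {w1, w2, w3, w4, w5}): φ is true.
  w2 (successors {w0, w2, w3}): φ is true.
  w3 (successors {w0, w2, w3, w4, w5}): φ is true.
  w4 (successors {w0, w4, w5}): φ is true.
  w5 (successors {w3, w5}): φ is true.
  w6 (successors {w1, w3, w4, w5, w6}): φ is true.
For instance, at w5:
  At w5: ◇s is false, s is false, so ◇s → s is true.
    At w5: ◇s requires s at some successor in {w3, w5}.
      At w3: s is false.
      At w5: s is false.
    So ◇s is false at w5.
Satisfying worlds: {w0, w1, w2, w3, w4, w5, w6}

7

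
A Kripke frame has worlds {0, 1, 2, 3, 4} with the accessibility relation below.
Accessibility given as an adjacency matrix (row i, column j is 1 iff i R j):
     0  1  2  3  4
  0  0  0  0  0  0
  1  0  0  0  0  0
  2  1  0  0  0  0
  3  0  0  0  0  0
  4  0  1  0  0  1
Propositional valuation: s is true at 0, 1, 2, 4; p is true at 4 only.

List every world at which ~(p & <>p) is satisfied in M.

0, 1, 2, 3

Recall that <>ψ holds at a world iff ψ holds at some accessible world.
Let φ = ~(p & <>p). Evaluate φ at each world:
  0 (successors ∅): φ is true.
  1 (successors ∅): φ is true.
  2 (successors {0}): φ is true.
  3 (successors ∅): φ is true.
  4 (successors {1, 4}): φ is false.
For instance, at 2:
  At 2: p & <>p is false, so ~(p & <>p) is true.
    At 2: p is false, <>p is false, so p & <>p is false.
      At 2: <>p requires p at some successor in {0}.
        At 0: p is false.
      So <>p is false at 2.
Satisfying worlds: {0, 1, 2, 3}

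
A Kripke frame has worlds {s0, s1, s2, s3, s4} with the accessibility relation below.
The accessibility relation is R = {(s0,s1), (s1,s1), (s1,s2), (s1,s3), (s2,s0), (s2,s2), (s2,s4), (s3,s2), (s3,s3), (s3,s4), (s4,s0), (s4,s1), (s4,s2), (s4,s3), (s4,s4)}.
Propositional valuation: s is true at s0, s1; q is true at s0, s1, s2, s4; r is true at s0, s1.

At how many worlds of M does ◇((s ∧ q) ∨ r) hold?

4

Recall that ◇ψ holds at a world iff ψ holds at some accessible world.
Let φ = ◇((s ∧ q) ∨ r). Evaluate φ at each world:
  s0 (successors {s1}): φ is true.
  s1 (successors {s1, s2, s3}): φ is true.
  s2 (successors {s0, s2, s4}): φ is true.
  s3 (successors {s2, s3, s4}): φ is false.
  s4 (successors {s0, s1, s2, s3, s4}): φ is true.
For instance, at s2:
  At s2: ◇((s ∧ q) ∨ r) requires (s ∧ q) ∨ r at some successor in {s0, s2, s4}.
    (s ∧ q) ∨ r holds at s0, so ◇((s ∧ q) ∨ r) is true at s2.
Satisfying worlds: {s0, s1, s2, s4}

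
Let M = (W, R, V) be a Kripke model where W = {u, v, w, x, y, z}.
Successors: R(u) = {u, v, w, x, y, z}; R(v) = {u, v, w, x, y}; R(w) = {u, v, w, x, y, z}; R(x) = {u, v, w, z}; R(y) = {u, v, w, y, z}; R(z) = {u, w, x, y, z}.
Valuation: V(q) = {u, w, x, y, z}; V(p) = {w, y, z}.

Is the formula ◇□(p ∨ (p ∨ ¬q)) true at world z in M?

No

At z: ◇□(p ∨ (p ∨ ¬q)) requires □(p ∨ (p ∨ ¬q)) at some successor in {u, w, x, y, z}.
  At u: □(p ∨ (p ∨ ¬q)) is false.
  At w: □(p ∨ (p ∨ ¬q)) is false.
  At x: □(p ∨ (p ∨ ¬q)) is false.
  At y: □(p ∨ (p ∨ ¬q)) is false.
  At z: □(p ∨ (p ∨ ¬q)) is false.
So ◇□(p ∨ (p ∨ ¬q)) is false at z.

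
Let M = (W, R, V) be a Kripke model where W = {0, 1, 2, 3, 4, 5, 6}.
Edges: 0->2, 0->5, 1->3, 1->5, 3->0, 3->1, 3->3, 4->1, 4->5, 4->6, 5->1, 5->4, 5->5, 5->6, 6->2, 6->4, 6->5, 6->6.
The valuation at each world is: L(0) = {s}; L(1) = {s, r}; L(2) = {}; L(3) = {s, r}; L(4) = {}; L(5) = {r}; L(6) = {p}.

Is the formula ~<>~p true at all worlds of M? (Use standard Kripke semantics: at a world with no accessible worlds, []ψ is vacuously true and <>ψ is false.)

Let φ = ~<>~p. Evaluate φ at each world:
  0 (successors {2, 5}): φ is false.
  1 (successors {3, 5}): φ is false.
  2 (successors ∅): φ is true.
  3 (successors {0, 1, 3}): φ is false.
  4 (successors {1, 5, 6}): φ is false.
  5 (successors {1, 4, 5, 6}): φ is false.
  6 (successors {2, 4, 5, 6}): φ is false.
Detail at 0 (counterexample):
  At 0: <>~p is true, so ~<>~p is false.
    At 0: <>~p requires ~p at some successor in {2, 5}.
      ~p holds at 2, so <>~p is true at 0.

No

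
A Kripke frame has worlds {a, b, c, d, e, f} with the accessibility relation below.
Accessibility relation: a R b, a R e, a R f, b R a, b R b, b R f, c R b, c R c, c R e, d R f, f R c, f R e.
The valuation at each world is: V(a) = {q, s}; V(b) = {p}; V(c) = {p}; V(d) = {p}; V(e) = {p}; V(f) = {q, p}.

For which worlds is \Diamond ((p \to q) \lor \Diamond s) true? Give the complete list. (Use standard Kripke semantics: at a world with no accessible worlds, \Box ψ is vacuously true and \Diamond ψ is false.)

a, b, c, d

Let φ = \Diamond ((p \to q) \lor \Diamond s). Evaluate φ at each world:
  a (successors {b, e, f}): φ is true.
  b (successors {a, b, f}): φ is true.
  c (successors {b, c, e}): φ is true.
  d (successors {f}): φ is true.
  e (successors ∅): φ is false.
  f (successors {c, e}): φ is false.
For instance, at c:
  At c: \Diamond ((p \to q) \lor \Diamond s) requires (p \to q) \lor \Diamond s at some successor in {b, c, e}.
    (p \to q) \lor \Diamond s holds at b, so \Diamond ((p \to q) \lor \Diamond s) is true at c.
      At b: p \to q is false, \Diamond s is true, so (p \to q) \lor \Diamond s is true.
Satisfying worlds: {a, b, c, d}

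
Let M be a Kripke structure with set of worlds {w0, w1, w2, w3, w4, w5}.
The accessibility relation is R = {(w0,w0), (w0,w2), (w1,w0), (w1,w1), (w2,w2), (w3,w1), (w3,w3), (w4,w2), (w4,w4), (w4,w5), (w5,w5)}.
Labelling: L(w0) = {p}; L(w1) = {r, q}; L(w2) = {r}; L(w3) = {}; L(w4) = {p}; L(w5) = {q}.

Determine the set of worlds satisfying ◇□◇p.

w1, w3

Let φ = ◇□◇p. Evaluate φ at each world:
  w0 (successors {w0, w2}): φ is false.
  w1 (successors {w0, w1}): φ is true.
  w2 (successors {w2}): φ is false.
  w3 (successors {w1, w3}): φ is true.
  w4 (successors {w2, w4, w5}): φ is false.
  w5 (successors {w5}): φ is false.
For instance, at w5:
  At w5: ◇□◇p requires □◇p at some successor in {w5}.
    At w5: □◇p is false.
  So ◇□◇p is false at w5.
Satisfying worlds: {w1, w3}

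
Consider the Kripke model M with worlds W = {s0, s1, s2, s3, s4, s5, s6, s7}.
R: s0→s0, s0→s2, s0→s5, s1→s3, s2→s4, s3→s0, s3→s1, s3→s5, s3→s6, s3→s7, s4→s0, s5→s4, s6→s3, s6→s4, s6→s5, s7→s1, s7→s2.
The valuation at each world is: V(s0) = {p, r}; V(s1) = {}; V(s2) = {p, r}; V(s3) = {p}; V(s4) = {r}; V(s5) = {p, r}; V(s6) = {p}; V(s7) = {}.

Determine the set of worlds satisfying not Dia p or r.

s0, s2, s4, s5

Recall that Dia ψ holds at a world iff ψ holds at some accessible world.
Let φ = not Dia p or r. Evaluate φ at each world:
  s0 (successors {s0, s2, s5}): φ is true.
  s1 (successors {s3}): φ is false.
  s2 (successors {s4}): φ is true.
  s3 (successors {s0, s1, s5, s6, s7}): φ is false.
  s4 (successors {s0}): φ is true.
  s5 (successors {s4}): φ is true.
  s6 (successors {s3, s4, s5}): φ is false.
  s7 (successors {s1, s2}): φ is false.
For instance, at s7:
  At s7: not Dia p is false, r is false, so not Dia p or r is false.
    At s7: Dia p is true, so not Dia p is false.
      At s7: Dia p requires p at some successor in {s1, s2}.
        p holds at s2, so Dia p is true at s7.
Satisfying worlds: {s0, s2, s4, s5}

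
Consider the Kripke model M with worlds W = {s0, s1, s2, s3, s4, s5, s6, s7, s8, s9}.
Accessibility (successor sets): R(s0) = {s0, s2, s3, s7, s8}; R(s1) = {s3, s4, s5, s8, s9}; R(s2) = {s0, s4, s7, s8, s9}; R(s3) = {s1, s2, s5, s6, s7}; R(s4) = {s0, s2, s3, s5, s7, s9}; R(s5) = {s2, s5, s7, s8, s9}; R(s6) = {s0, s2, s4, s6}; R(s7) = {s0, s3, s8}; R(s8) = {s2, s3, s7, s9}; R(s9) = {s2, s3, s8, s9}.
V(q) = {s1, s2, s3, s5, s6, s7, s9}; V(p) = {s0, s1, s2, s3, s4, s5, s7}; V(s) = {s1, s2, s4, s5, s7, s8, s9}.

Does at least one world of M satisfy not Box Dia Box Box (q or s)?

Yes

Let φ = not Box Dia Box Box (q or s). Evaluate φ at each world:
  s0 (successors {s0, s2, s3, s7, s8}): φ is true.
  s1 (successors {s3, s4, s5, s8, s9}): φ is true.
  s2 (successors {s0, s4, s7, s8, s9}): φ is true.
  s3 (successors {s1, s2, s5, s6, s7}): φ is true.
  s4 (successors {s0, s2, s3, s5, s7, s9}): φ is true.
  s5 (successors {s2, s5, s7, s8, s9}): φ is true.
  s6 (successors {s0, s2, s4, s6}): φ is true.
  s7 (successors {s0, s3, s8}): φ is true.
  s8 (successors {s2, s3, s7, s9}): φ is true.
  s9 (successors {s2, s3, s8, s9}): φ is true.
Detail at s0 (witness):
  At s0: Box Dia Box Box (q or s) is false, so not Box Dia Box Box (q or s) is true.
    At s0: Box Dia Box Box (q or s) requires Dia Box Box (q or s) at every successor {s0, s2, s3, s7, s8}.
      Dia Box Box (q or s) fails at s0, so Box Dia Box Box (q or s) is false at s0.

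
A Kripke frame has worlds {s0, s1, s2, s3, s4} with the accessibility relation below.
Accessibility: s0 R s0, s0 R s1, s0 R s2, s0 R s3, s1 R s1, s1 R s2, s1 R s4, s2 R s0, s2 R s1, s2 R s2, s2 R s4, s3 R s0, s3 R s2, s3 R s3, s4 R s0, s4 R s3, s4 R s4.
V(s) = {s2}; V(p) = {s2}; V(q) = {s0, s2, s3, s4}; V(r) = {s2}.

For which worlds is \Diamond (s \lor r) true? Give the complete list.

s0, s1, s2, s3

Let φ = \Diamond (s \lor r). Evaluate φ at each world:
  s0 (successors {s0, s1, s2, s3}): φ is true.
  s1 (successors {s1, s2, s4}): φ is true.
  s2 (successors {s0, s1, s2, s4}): φ is true.
  s3 (successors {s0, s2, s3}): φ is true.
  s4 (successors {s0, s3, s4}): φ is false.
For instance, at s0:
  At s0: \Diamond (s \lor r) requires s \lor r at some successor in {s0, s1, s2, s3}.
    s \lor r holds at s2, so \Diamond (s \lor r) is true at s0.
Satisfying worlds: {s0, s1, s2, s3}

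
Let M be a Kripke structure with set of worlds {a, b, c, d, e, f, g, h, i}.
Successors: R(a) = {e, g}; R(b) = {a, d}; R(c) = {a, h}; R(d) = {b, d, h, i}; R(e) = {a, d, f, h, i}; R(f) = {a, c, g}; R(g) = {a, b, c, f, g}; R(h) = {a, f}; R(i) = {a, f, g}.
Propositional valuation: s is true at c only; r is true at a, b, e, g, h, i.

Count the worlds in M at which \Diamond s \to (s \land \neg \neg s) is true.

7

Let φ = \Diamond s \to (s \land \neg \neg s). Evaluate φ at each world:
  a (successors {e, g}): φ is true.
  b (successors {a, d}): φ is true.
  c (successors {a, h}): φ is true.
  d (successors {b, d, h, i}): φ is true.
  e (successors {a, d, f, h, i}): φ is true.
  f (successors {a, c, g}): φ is false.
  g (successors {a, b, c, f, g}): φ is false.
  h (successors {a, f}): φ is true.
  i (successors {a, f, g}): φ is true.
For instance, at g:
  At g: \Diamond s is true, s \land \neg \neg s is false, so \Diamond s \to (s \land \neg \neg s) is false.
    At g: \Diamond s requires s at some successor in {a, b, c, f, g}.
      s holds at c, so \Diamond s is true at g.
Satisfying worlds: {a, b, c, d, e, h, i}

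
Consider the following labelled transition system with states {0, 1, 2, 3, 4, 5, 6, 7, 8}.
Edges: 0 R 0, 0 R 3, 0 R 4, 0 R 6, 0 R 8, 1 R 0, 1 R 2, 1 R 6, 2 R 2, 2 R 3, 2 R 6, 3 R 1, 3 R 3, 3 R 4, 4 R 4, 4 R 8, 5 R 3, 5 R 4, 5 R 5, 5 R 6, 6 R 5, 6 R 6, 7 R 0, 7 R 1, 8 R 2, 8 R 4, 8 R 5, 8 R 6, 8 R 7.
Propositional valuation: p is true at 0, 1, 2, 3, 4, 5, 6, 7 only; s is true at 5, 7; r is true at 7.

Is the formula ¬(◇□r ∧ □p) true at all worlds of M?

Let φ = ¬(◇□r ∧ □p). Evaluate φ at each world:
  0 (successors {0, 3, 4, 6, 8}): φ is true.
  1 (successors {0, 2, 6}): φ is true.
  2 (successors {2, 3, 6}): φ is true.
  3 (successors {1, 3, 4}): φ is true.
  4 (successors {4, 8}): φ is true.
  5 (successors {3, 4, 5, 6}): φ is true.
  6 (successors {5, 6}): φ is true.
  7 (successors {0, 1}): φ is true.
  8 (successors {2, 4, 5, 6, 7}): φ is true.
For instance, at 0:
  At 0: ◇□r ∧ □p is false, so ¬(◇□r ∧ □p) is true.
    At 0: ◇□r is false, □p is false, so ◇□r ∧ □p is false.
      At 0: ◇□r requires □r at some successor in {0, 3, 4, 6, 8}.
        At 0: □r is false.
        At 3: □r is false.
        At 4: □r is false.
        At 6: □r is false.
        At 8: □r is false.
      So ◇□r is false at 0.
      At 0: □p requires p at every successor {0, 3, 4, 6, 8}.
        p fails at 8, so □p is false at 0.

Yes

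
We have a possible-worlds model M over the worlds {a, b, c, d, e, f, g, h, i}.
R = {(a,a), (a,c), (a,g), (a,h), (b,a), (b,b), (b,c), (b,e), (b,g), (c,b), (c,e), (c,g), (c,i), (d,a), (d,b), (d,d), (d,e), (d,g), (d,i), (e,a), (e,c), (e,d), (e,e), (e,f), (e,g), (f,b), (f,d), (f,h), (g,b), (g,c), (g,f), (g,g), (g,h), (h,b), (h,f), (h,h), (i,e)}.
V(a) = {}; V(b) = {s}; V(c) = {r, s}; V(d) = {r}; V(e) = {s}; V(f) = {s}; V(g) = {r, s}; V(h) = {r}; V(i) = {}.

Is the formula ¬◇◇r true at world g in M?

No

At g: ◇◇r is true, so ¬◇◇r is false.
  At g: ◇◇r requires ◇r at some successor in {b, c, f, g, h}.
    ◇r holds at b, so ◇◇r is true at g.
      At b: ◇r requires r at some successor in {a, b, c, e, g}.
        r holds at c, so ◇r is true at b.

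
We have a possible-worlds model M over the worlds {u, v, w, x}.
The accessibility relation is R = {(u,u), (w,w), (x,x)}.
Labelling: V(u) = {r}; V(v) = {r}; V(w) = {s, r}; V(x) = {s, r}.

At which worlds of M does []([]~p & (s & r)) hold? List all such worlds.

Recall that []ψ holds at a world iff ψ holds at every accessible world, and <>ψ holds iff ψ holds at some accessible world.
Let φ = []([]~p & (s & r)). Evaluate φ at each world:
  u (successors {u}): φ is false.
  v (successors ∅): φ is true.
  w (successors {w}): φ is true.
  x (successors {x}): φ is true.
For instance, at x:
  At x: []([]~p & (s & r)) requires []~p & (s & r) at every successor {x}.
      At x: []~p is true, s & r is true, so []~p & (s & r) is true.
  So []([]~p & (s & r)) is true at x.
Satisfying worlds: {v, w, x}

v, w, x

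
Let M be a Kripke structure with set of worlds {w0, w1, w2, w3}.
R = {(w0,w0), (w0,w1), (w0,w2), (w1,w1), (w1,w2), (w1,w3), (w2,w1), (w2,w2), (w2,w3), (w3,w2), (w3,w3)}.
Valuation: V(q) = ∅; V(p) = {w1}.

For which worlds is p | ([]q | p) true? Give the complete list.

Let φ = p | ([]q | p). Evaluate φ at each world:
  w0 (successors {w0, w1, w2}): φ is false.
  w1 (successors {w1, w2, w3}): φ is true.
  w2 (successors {w1, w2, w3}): φ is false.
  w3 (successors {w2, w3}): φ is false.
For instance, at w2:
  At w2: p is false, []q | p is false, so p | ([]q | p) is false.
    At w2: []q is false, p is false, so []q | p is false.
      At w2: []q requires q at every successor {w1, w2, w3}.
        q fails at w1, so []q is false at w2.
Satisfying worlds: {w1}

w1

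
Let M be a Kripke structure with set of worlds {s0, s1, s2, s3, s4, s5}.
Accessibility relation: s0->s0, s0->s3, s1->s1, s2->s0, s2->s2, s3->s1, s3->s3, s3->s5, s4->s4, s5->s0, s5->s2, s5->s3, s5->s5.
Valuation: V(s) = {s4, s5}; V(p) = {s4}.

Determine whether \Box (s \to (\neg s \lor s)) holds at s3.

Yes

At s3: \Box (s \to (\neg s \lor s)) requires s \to (\neg s \lor s) at every successor {s1, s3, s5}.
  At s1: s \to (\neg s \lor s) is true.
  At s3: s \to (\neg s \lor s) is true.
  At s5: s \to (\neg s \lor s) is true.
So \Box (s \to (\neg s \lor s)) is true at s3.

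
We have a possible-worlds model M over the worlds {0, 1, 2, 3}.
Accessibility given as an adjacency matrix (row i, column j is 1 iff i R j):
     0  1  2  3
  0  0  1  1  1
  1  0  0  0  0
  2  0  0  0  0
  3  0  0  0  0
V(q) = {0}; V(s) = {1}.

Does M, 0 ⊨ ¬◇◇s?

Yes

Recall that ◇ψ holds at a world iff ψ holds at some accessible world.
At 0: ◇◇s is false, so ¬◇◇s is true.
  At 0: ◇◇s requires ◇s at some successor in {1, 2, 3}.
    At 1: ◇s is false.
    At 2: ◇s is false.
    At 3: ◇s is false.
  So ◇◇s is false at 0.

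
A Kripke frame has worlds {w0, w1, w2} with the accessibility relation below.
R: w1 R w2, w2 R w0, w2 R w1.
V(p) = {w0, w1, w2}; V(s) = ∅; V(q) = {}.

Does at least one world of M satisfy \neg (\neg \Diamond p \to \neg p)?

Recall that \Diamond ψ holds at a world iff ψ holds at some accessible world.
Let φ = \neg (\neg \Diamond p \to \neg p). Evaluate φ at each world:
  w0 (successors ∅): φ is true.
  w1 (successors {w2}): φ is false.
  w2 (successors {w0, w1}): φ is false.
Detail at w0 (witness):
  At w0: \neg \Diamond p \to \neg p is false, so \neg (\neg \Diamond p \to \neg p) is true.
    At w0: \neg \Diamond p is true, \neg p is false, so \neg \Diamond p \to \neg p is false.
      At w0: \Diamond p is false, so \neg \Diamond p is true.

Yes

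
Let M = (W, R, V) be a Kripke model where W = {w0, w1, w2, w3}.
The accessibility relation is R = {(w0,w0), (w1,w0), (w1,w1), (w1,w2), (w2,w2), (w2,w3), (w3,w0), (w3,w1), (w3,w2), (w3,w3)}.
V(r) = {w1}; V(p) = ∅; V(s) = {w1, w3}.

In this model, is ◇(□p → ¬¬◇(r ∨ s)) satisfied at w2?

At w2: ◇(□p → ¬¬◇(r ∨ s)) requires □p → ¬¬◇(r ∨ s) at some successor in {w2, w3}.
  □p → ¬¬◇(r ∨ s) holds at w2, so ◇(□p → ¬¬◇(r ∨ s)) is true at w2.
    At w2: □p is false, ¬¬◇(r ∨ s) is true, so □p → ¬¬◇(r ∨ s) is true.
      At w2: □p requires p at every successor {w2, w3}.
        p fails at w2, so □p is false at w2.
      At w2: ¬◇(r ∨ s) is false, so ¬¬◇(r ∨ s) is true.

Yes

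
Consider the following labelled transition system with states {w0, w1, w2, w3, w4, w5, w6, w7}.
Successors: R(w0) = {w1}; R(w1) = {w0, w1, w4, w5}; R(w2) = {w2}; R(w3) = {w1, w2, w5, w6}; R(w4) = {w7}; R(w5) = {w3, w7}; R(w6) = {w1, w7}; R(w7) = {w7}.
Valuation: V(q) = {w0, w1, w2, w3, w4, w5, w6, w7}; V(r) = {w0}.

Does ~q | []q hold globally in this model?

Yes

Let φ = ~q | []q. Evaluate φ at each world:
  w0 (successors {w1}): φ is true.
  w1 (successors {w0, w1, w4, w5}): φ is true.
  w2 (successors {w2}): φ is true.
  w3 (successors {w1, w2, w5, w6}): φ is true.
  w4 (successors {w7}): φ is true.
  w5 (successors {w3, w7}): φ is true.
  w6 (successors {w1, w7}): φ is true.
  w7 (successors {w7}): φ is true.
For instance, at w7:
  At w7: ~q is false, []q is true, so ~q | []q is true.
    At w7: []q requires q at every successor {w7}.
      At w7: q is true.
    So []q is true at w7.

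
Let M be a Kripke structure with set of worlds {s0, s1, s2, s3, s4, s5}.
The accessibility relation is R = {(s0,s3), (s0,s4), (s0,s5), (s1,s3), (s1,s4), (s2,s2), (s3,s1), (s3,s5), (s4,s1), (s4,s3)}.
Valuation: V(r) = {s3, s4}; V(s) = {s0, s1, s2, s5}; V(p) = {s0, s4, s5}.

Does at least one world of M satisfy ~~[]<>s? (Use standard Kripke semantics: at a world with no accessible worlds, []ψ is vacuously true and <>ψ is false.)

Yes

Let φ = ~~[]<>s. Evaluate φ at each world:
  s0 (successors {s3, s4, s5}): φ is false.
  s1 (successors {s3, s4}): φ is true.
  s2 (successors {s2}): φ is true.
  s3 (successors {s1, s5}): φ is false.
  s4 (successors {s1, s3}): φ is false.
  s5 (successors ∅): φ is true.
Detail at s1 (witness):
  At s1: ~[]<>s is false, so ~~[]<>s is true.
    At s1: []<>s is true, so ~[]<>s is false.
      At s1: []<>s requires <>s at every successor {s3, s4}.
        At s3: <>s is true.
        At s4: <>s is true.
      So []<>s is true at s1.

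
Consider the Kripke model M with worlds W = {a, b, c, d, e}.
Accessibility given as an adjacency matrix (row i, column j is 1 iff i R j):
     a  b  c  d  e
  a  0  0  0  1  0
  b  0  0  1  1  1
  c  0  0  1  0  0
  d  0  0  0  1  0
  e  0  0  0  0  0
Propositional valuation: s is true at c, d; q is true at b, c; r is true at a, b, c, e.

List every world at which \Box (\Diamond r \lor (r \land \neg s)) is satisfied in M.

c, e

Let φ = \Box (\Diamond r \lor (r \land \neg s)). Evaluate φ at each world:
  a (successors {d}): φ is false.
  b (successors {c, d, e}): φ is false.
  c (successors {c}): φ is true.
  d (successors {d}): φ is false.
  e (successors ∅): φ is true.
For instance, at c:
  At c: \Box (\Diamond r \lor (r \land \neg s)) requires \Diamond r \lor (r \land \neg s) at every successor {c}.
      At c: \Diamond r is true, r \land \neg s is false, so \Diamond r \lor (r \land \neg s) is true.
  So \Box (\Diamond r \lor (r \land \neg s)) is true at c.
Satisfying worlds: {c, e}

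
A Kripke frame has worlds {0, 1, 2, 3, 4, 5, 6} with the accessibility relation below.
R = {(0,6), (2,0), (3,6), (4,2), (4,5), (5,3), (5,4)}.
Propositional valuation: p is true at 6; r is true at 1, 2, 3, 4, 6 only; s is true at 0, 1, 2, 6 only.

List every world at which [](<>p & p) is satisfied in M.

1, 6

Recall that []ψ holds at a world iff ψ holds at every accessible world, and <>ψ holds iff ψ holds at some accessible world.
Let φ = [](<>p & p). Evaluate φ at each world:
  0 (successors {6}): φ is false.
  1 (successors ∅): φ is true.
  2 (successors {0}): φ is false.
  3 (successors {6}): φ is false.
  4 (successors {2, 5}): φ is false.
  5 (successors {3, 4}): φ is false.
  6 (successors ∅): φ is true.
For instance, at 5:
  At 5: [](<>p & p) requires <>p & p at every successor {3, 4}.
    <>p & p fails at 3, so [](<>p & p) is false at 5.
      At 3: <>p is true, p is false, so <>p & p is false.
Satisfying worlds: {1, 6}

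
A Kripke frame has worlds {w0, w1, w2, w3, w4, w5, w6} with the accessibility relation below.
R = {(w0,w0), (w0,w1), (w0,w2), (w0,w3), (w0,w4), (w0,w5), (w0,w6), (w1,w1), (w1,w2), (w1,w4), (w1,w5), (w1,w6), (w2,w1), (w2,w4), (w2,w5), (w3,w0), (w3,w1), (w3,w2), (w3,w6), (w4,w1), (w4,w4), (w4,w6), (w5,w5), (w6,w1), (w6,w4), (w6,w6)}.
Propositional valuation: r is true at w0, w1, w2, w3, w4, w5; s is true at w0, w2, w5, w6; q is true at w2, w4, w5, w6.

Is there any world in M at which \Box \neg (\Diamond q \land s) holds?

Let φ = \Box \neg (\Diamond q \land s). Evaluate φ at each world:
  w0 (successors {w0, w1, w2, w3, w4, w5, w6}): φ is false.
  w1 (successors {w1, w2, w4, w5, w6}): φ is false.
  w2 (successors {w1, w4, w5}): φ is false.
  w3 (successors {w0, w1, w2, w6}): φ is false.
  w4 (successors {w1, w4, w6}): φ is false.
  w5 (successors {w5}): φ is false.
  w6 (successors {w1, w4, w6}): φ is false.
For instance, at w5:
  At w5: \Box \neg (\Diamond q \land s) requires \neg (\Diamond q \land s) at every successor {w5}.
    \neg (\Diamond q \land s) fails at w5, so \Box \neg (\Diamond q \land s) is false at w5.
      At w5: \Diamond q \land s is true, so \neg (\Diamond q \land s) is false.

No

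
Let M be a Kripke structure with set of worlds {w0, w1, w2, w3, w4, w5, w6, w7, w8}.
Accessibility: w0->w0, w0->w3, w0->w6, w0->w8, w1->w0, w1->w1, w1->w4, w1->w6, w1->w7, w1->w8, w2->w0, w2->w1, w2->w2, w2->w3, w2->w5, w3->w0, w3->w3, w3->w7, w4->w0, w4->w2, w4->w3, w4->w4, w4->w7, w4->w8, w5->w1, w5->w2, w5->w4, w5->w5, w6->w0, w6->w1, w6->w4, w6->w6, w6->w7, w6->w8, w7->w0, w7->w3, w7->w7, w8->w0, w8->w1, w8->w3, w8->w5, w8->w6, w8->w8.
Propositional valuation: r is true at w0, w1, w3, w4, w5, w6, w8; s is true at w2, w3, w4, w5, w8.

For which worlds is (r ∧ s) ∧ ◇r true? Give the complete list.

w3, w4, w5, w8

Let φ = (r ∧ s) ∧ ◇r. Evaluate φ at each world:
  w0 (successors {w0, w3, w6, w8}): φ is false.
  w1 (successors {w0, w1, w4, w6, w7, w8}): φ is false.
  w2 (successors {w0, w1, w2, w3, w5}): φ is false.
  w3 (successors {w0, w3, w7}): φ is true.
  w4 (successors {w0, w2, w3, w4, w7, w8}): φ is true.
  w5 (successors {w1, w2, w4, w5}): φ is true.
  w6 (successors {w0, w1, w4, w6, w7, w8}): φ is false.
  w7 (successors {w0, w3, w7}): φ is false.
  w8 (successors {w0, w1, w3, w5, w6, w8}): φ is true.
For instance, at w3:
  At w3: r ∧ s is true, ◇r is true, so (r ∧ s) ∧ ◇r is true.
    At w3: ◇r requires r at some successor in {w0, w3, w7}.
      r holds at w0, so ◇r is true at w3.
Satisfying worlds: {w3, w4, w5, w8}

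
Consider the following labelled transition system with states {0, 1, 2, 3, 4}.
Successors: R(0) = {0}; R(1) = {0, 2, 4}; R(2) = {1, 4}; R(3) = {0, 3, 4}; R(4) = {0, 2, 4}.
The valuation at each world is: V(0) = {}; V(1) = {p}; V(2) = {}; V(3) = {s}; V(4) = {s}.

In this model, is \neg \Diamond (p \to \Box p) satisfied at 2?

Recall that \Box ψ holds at a world iff ψ holds at every accessible world, and \Diamond ψ holds iff ψ holds at some accessible world.
At 2: \Diamond (p \to \Box p) is true, so \neg \Diamond (p \to \Box p) is false.
  At 2: \Diamond (p \to \Box p) requires p \to \Box p at some successor in {1, 4}.
    p \to \Box p holds at 4, so \Diamond (p \to \Box p) is true at 2.
      At 4: p is false, \Box p is false, so p \to \Box p is true.

No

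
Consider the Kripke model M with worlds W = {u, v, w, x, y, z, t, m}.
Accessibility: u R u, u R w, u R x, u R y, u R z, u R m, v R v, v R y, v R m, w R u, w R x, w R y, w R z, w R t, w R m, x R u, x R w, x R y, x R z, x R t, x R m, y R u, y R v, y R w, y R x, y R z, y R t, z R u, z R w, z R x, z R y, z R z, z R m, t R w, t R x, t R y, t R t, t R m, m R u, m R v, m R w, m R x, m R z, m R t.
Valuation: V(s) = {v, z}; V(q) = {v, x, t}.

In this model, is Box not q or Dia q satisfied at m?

Yes

At m: Box not q is false, Dia q is true, so Box not q or Dia q is true.
  At m: Box not q requires not q at every successor {u, v, w, x, z, t}.
    not q fails at v, so Box not q is false at m.
  At m: Dia q requires q at some successor in {u, v, w, x, z, t}.
    q holds at v, so Dia q is true at m.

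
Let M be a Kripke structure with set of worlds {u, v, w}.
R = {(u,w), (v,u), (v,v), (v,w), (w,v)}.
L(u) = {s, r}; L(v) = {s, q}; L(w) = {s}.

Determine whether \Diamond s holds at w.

Recall that \Diamond ψ holds at a world iff ψ holds at some accessible world.
At w: \Diamond s requires s at some successor in {v}.
  s holds at v, so \Diamond s is true at w.

Yes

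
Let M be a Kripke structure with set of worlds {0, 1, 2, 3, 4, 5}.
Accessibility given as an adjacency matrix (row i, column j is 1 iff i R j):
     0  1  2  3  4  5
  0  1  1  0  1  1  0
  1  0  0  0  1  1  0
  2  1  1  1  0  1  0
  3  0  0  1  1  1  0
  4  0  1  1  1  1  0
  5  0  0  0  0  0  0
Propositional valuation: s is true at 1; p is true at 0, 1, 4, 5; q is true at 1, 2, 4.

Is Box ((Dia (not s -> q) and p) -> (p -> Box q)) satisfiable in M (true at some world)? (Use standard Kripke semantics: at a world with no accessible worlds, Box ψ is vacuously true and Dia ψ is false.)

Let φ = Box ((Dia (not s -> q) and p) -> (p -> Box q)). Evaluate φ at each world:
  0 (successors {0, 1, 3, 4}): φ is false.
  1 (successors {3, 4}): φ is false.
  2 (successors {0, 1, 2, 4}): φ is false.
  3 (successors {2, 3, 4}): φ is false.
  4 (successors {1, 2, 3, 4}): φ is false.
  5 (successors ∅): φ is true.
Detail at 5 (witness):
  At 5: no accessible worlds, so Box ((Dia (not s -> q) and p) -> (p -> Box q)) holds vacuously.

Yes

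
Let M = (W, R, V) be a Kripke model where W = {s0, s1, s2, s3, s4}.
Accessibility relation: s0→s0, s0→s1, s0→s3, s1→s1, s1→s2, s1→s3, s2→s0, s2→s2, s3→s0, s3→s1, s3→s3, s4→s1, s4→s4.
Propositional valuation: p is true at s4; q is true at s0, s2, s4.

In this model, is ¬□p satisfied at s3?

At s3: □p is false, so ¬□p is true.
  At s3: □p requires p at every successor {s0, s1, s3}.
    p fails at s0, so □p is false at s3.

Yes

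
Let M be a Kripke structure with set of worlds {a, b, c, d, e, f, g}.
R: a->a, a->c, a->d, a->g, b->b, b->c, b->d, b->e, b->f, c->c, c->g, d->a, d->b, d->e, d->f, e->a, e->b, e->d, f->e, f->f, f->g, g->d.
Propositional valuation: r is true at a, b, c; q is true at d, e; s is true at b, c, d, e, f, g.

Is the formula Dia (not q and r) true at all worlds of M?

No

Let φ = Dia (not q and r). Evaluate φ at each world:
  a (successors {a, c, d, g}): φ is true.
  b (successors {b, c, d, e, f}): φ is true.
  c (successors {c, g}): φ is true.
  d (successors {a, b, e, f}): φ is true.
  e (successors {a, b, d}): φ is true.
  f (successors {e, f, g}): φ is false.
  g (successors {d}): φ is false.
Detail at f (counterexample):
  At f: Dia (not q and r) requires not q and r at some successor in {e, f, g}.
    At e: not q and r is false.
    At f: not q and r is false.
    At g: not q and r is false.
  So Dia (not q and r) is false at f.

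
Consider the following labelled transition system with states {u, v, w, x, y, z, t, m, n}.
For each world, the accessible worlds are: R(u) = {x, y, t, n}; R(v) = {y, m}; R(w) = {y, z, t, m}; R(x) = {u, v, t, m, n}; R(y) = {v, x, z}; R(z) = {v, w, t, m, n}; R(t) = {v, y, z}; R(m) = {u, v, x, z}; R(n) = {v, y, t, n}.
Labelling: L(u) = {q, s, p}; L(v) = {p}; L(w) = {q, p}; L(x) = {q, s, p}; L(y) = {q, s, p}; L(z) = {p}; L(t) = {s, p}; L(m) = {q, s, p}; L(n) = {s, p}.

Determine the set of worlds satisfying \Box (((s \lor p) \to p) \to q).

Let φ = \Box (((s \lor p) \to p) \to q). Evaluate φ at each world:
  u (successors {x, y, t, n}): φ is false.
  v (successors {y, m}): φ is true.
  w (successors {y, z, t, m}): φ is false.
  x (successors {u, v, t, m, n}): φ is false.
  y (successors {v, x, z}): φ is false.
  z (successors {v, w, t, m, n}): φ is false.
  t (successors {v, y, z}): φ is false.
  m (successors {u, v, x, z}): φ is false.
  n (successors {v, y, t, n}): φ is false.
For instance, at n:
  At n: \Box (((s \lor p) \to p) \to q) requires ((s \lor p) \to p) \to q at every successor {v, y, t, n}.
    ((s \lor p) \to p) \to q fails at v, so \Box (((s \lor p) \to p) \to q) is false at n.
Satisfying worlds: {v}

v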